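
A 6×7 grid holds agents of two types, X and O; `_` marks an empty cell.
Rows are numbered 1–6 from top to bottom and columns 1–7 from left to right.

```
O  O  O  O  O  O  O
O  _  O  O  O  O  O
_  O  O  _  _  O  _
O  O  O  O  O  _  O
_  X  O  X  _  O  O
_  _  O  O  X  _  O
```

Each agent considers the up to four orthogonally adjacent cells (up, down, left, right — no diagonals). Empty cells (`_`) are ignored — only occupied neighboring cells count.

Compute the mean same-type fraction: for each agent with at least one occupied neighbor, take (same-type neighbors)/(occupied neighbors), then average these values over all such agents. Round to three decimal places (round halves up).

0.847

Row 1: (1,1)O 2/2 · (1,2)O 2/2 · (1,3)O 3/3 · (1,4)O 3/3 · (1,5)O 3/3 · (1,6)O 3/3 · (1,7)O 2/2
Row 2: (2,1)O 1/1 · (2,3)O 3/3 · (2,4)O 3/3 · (2,5)O 3/3 · (2,6)O 4/4 · (2,7)O 2/2
Row 3: (3,2)O 2/2 · (3,3)O 3/3 · (3,6)O 1/1
Row 4: (4,1)O 1/1 · (4,2)O 3/4 · (4,3)O 4/4 · (4,4)O 2/3 · (4,5)O 1/1 · (4,7)O 1/1
Row 5: (5,2)X 0/2 · (5,3)O 2/4 · (5,4)X 0/3 · (5,6)O 1/1 · (5,7)O 3/3
Row 6: (6,3)O 2/2 · (6,4)O 1/3 · (6,5)X 0/1 · (6,7)O 1/1
Sum over 31 agents: 2/2 + 2/2 + 3/3 + 3/3 + 3/3 + 3/3 + 2/2 + 1/1 + 3/3 + 3/3 + 3/3 + 4/4 + 2/2 + 2/2 + 3/3 + 1/1 + 1/1 + 3/4 + 4/4 + 2/3 + 1/1 + 1/1 + 0/2 + 2/4 + 0/3 + 1/1 + 3/3 + 2/2 + 1/3 + 0/1 + 1/1 = 105/4; mean = 105/4 ÷ 31 = 105/124 = 0.846774… → 0.847.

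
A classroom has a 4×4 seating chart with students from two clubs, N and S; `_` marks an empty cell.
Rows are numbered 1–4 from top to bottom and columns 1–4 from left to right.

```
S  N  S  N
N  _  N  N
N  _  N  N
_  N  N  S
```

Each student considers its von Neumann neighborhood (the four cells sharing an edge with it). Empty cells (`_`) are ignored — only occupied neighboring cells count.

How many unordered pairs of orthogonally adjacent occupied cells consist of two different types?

Scan each occupied cell's neighbors to the right and below so each pair is counted once.
Row 1: S(1,1)–N(1,2)≠ S(1,1)–N(2,1)≠ N(1,2)–S(1,3)≠ S(1,3)–N(1,4)≠ S(1,3)–N(2,3)≠ N(1,4)–N(2,4)=  → 5/6 unlike.
Row 2: N(2,1)–N(3,1)= N(2,3)–N(2,4)= N(2,3)–N(3,3)= N(2,4)–N(3,4)=  → 0/4 unlike.
Row 3: N(3,3)–N(3,4)= N(3,3)–N(4,3)= N(3,4)–S(4,4)≠  → 1/3 unlike.
Row 4: N(4,2)–N(4,3)= N(4,3)–S(4,4)≠  → 1/2 unlike.
Total adjacent occupied pairs: 15; unlike-type pairs: 7.

7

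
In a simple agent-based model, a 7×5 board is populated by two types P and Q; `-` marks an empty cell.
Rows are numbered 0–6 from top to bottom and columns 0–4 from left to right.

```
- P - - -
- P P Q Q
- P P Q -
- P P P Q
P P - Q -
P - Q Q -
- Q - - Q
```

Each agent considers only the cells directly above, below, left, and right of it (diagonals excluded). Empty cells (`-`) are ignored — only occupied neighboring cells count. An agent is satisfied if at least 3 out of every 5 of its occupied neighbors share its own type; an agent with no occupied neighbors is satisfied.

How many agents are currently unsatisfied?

4

Row 0: (0,1)P 1/1 ok
Row 1: (1,1)P 3/3 ok · (1,2)P 2/3 ok · (1,3)Q 2/3 ok · (1,4)Q 1/1 ok
Row 2: (2,1)P 3/3 ok · (2,2)P 3/4 ok · (2,3)Q 1/3 unhappy
Row 3: (3,1)P 3/3 ok · (3,2)P 3/3 ok · (3,3)P 1/4 unhappy · (3,4)Q 0/1 unhappy
Row 4: (4,0)P 2/2 ok · (4,1)P 2/2 ok · (4,3)Q 1/2 unhappy
Row 5: (5,0)P 1/1 ok · (5,2)Q 1/1 ok · (5,3)Q 2/2 ok
Row 6: (6,1)Q 0/0 ok · (6,4)Q 0/0 ok
Unsatisfied: (2,3), (3,3), (3,4), (4,3) — 4 in total.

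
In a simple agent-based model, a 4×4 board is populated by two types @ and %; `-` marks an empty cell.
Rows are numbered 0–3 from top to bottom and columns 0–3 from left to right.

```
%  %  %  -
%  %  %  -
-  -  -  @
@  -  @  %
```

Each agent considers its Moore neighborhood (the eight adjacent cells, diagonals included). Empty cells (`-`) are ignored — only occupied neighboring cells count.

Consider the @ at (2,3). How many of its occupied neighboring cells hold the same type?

Occupied neighbors of (2,3): (1,2)=%, (3,2)=@, (3,3)=%.
Same type (@): 1 of 3.

1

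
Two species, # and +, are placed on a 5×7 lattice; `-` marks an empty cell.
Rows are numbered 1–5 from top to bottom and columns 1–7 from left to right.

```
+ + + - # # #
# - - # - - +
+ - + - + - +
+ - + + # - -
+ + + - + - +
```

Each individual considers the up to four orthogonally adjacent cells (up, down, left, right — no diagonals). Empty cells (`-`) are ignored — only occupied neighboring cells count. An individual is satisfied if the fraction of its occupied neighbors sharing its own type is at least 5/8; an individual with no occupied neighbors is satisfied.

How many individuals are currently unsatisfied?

(1,1)+ 1/2 ✗
(1,2)+ 2/2 ✓
(1,3)+ 1/1 ✓
(1,5)# 1/1 ✓
(1,6)# 2/2 ✓
(1,7)# 1/2 ✗
(2,1)# 0/2 ✗
(2,4)# 0/0 ✓
(2,7)+ 1/2 ✗
(3,1)+ 1/2 ✗
(3,3)+ 1/1 ✓
(3,5)+ 0/1 ✗
(3,7)+ 1/1 ✓
(4,1)+ 2/2 ✓
(4,3)+ 3/3 ✓
(4,4)+ 1/2 ✗
(4,5)# 0/3 ✗
(5,1)+ 2/2 ✓
(5,2)+ 2/2 ✓
(5,3)+ 2/2 ✓
(5,5)+ 0/1 ✗
(5,7)+ 0/0 ✓
Unsatisfied: (1,1), (1,7), (2,1), (2,7), (3,1), (3,5), (4,4), (4,5), (5,5) — 9 in total.

9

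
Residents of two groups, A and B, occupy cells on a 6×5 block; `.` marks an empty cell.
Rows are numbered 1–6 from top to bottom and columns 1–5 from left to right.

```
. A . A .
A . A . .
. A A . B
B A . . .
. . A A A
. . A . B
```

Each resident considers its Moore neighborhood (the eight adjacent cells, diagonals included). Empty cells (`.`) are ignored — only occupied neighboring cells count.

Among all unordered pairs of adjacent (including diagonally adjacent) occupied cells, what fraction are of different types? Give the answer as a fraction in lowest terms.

2/9

Scan each occupied cell's neighbors to the right and below (and the two forward diagonals) so each pair is counted once.
Row 1: A(1,2)–A(2,3)= A(1,2)–A(2,1)= A(1,4)–A(2,3)=  → 0/3 unlike.
Row 2: A(2,1)–A(3,2)= A(2,3)–A(3,3)= A(2,3)–A(3,2)=  → 0/3 unlike.
Row 3: A(3,2)–A(3,3)= A(3,2)–A(4,2)= A(3,2)–B(4,1)≠ A(3,3)–A(4,2)=  → 1/4 unlike.
Row 4: B(4,1)–A(4,2)≠ A(4,2)–A(5,3)=  → 1/2 unlike.
Row 5: A(5,3)–A(5,4)= A(5,3)–A(6,3)= A(5,4)–A(5,5)= A(5,4)–B(6,5)≠ A(5,4)–A(6,3)= A(5,5)–B(6,5)≠  → 2/6 unlike.
Total adjacent occupied pairs: 18; unlike-type pairs: 4.
4/18 reduces to 2/9.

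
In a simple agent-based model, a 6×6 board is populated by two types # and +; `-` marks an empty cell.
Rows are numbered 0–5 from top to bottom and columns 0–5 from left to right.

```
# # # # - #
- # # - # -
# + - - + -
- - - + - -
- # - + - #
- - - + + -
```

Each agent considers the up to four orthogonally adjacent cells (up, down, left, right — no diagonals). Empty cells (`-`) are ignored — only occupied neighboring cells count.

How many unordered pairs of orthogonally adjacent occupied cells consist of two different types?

Scan each occupied cell's neighbors to the right and below so each pair is counted once.
From row 0: 0 unlike of 5 pairs (running 0/5).
From row 1: 2 unlike of 3 pairs (running 2/8).
From row 2: 1 unlike of 1 pairs (running 3/9).
From row 3: 0 unlike of 1 pairs (running 3/10).
From row 4: 0 unlike of 1 pairs (running 3/11).
From row 5: 0 unlike of 1 pairs (running 3/12).
Total adjacent occupied pairs: 12; unlike-type pairs: 3.

3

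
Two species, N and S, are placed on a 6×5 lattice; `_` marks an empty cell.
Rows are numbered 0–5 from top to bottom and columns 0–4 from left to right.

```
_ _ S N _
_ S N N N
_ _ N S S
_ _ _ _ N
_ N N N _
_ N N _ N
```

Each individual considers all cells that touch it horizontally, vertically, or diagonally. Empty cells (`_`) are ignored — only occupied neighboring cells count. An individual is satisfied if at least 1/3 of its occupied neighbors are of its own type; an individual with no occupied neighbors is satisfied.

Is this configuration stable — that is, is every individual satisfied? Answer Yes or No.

(0,2)S 1/4 ✗
(0,3)N 3/4 ✓
(1,1)S 1/3 ✓
(1,2)N 3/6 ✓
(1,3)N 4/7 ✓
(1,4)N 2/4 ✓
(2,2)N 2/4 ✓
(2,3)S 1/6 ✗
(2,4)S 1/4 ✗
(3,4)N 1/3 ✓
(4,1)N 3/3 ✓
(4,2)N 4/4 ✓
(4,3)N 4/4 ✓
(5,1)N 3/3 ✓
(5,2)N 4/4 ✓
(5,4)N 1/1 ✓
For instance (0,2) has only 1/4 same-type neighbors, below 1/3.

No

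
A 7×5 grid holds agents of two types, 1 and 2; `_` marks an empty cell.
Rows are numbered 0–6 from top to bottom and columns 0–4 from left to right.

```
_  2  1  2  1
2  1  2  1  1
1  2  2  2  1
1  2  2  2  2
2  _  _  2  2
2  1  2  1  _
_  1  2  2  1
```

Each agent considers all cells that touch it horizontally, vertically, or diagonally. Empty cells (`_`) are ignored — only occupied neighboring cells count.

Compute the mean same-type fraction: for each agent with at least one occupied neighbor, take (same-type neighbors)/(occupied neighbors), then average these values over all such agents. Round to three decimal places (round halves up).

0.519

(0,1)2 2/4
(0,2)1 2/5
(0,3)2 1/5
(0,4)1 2/3
(1,0)2 2/4
(1,1)1 2/7
(1,2)2 5/8
(1,3)1 4/8
(1,4)1 3/5
(2,0)1 2/5
(2,1)2 5/8
(2,2)2 6/8
(2,3)2 5/8
(2,4)1 2/5
(3,0)1 1/4
(3,1)2 4/6
(3,2)2 6/6
(3,3)2 6/7
(3,4)2 4/5
(4,0)2 2/4
(4,3)2 5/6
(4,4)2 3/4
(5,0)2 1/3
(5,1)1 1/5
(5,2)2 3/6
(5,3)1 1/6
(6,1)1 1/4
(6,2)2 2/5
(6,3)2 2/4
(6,4)1 1/2
Sum over 30 agents: 2/4 + 2/5 + 1/5 + 2/3 + 2/4 + 2/7 + 5/8 + 4/8 + 3/5 + 2/5 + 5/8 + 6/8 + 5/8 + 2/5 + 1/4 + 4/6 + 6/6 + 6/7 + 4/5 + 2/4 + 5/6 + 3/4 + 1/3 + 1/5 + 3/6 + 1/6 + 1/4 + 2/5 + 2/4 + 1/2 = 13091/840; mean = 13091/840 ÷ 30 = 13091/25200 = 0.519484… → 0.519.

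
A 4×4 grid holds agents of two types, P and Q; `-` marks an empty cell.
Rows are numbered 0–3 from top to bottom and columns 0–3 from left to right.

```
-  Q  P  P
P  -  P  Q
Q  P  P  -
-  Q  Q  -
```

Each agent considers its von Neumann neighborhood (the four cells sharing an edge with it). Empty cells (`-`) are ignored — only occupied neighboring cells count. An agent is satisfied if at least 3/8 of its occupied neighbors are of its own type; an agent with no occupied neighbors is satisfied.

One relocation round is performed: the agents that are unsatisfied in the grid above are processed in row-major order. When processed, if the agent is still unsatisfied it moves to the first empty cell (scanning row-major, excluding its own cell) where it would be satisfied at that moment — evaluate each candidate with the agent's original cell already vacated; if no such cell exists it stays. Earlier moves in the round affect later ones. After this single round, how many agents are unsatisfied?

Initially unsatisfied (in order): (0,1), (1,0), (1,3), (2,0), (2,1).
  (0,1) → (2,3).
  (1,0) → (0,0).
  (1,3) → (1,0).
  (2,0): now satisfied by earlier moves; stays.
  (2,1) → (0,1).
Resulting grid:
P P P P
Q - P -
Q - P Q
- Q Q -
Unsatisfied now: (2,2), (2,3).

2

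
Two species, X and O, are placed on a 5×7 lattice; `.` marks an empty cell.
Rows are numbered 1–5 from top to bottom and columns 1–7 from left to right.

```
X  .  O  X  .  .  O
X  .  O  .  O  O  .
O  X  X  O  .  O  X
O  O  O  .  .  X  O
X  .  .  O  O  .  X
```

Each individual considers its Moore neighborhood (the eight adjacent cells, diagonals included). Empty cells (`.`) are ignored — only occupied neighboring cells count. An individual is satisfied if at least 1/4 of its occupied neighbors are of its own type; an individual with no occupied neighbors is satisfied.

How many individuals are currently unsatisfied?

Row 1: (1,1)X 1/1 satisfied · (1,3)O 1/2 satisfied · (1,4)X 0/3 not · (1,7)O 1/1 satisfied
Row 2: (2,1)X 2/3 satisfied · (2,3)O 2/5 satisfied · (2,5)O 3/4 satisfied · (2,6)O 3/4 satisfied
Row 3: (3,1)O 2/4 satisfied · (3,2)X 2/7 satisfied · (3,3)X 1/5 not · (3,4)O 3/4 satisfied · (3,6)O 3/5 satisfied · (3,7)X 1/4 satisfied
Row 4: (4,1)O 2/4 satisfied · (4,2)O 3/6 satisfied · (4,3)O 3/5 satisfied · (4,6)X 2/5 satisfied · (4,7)O 1/4 satisfied
Row 5: (5,1)X 0/2 not · (5,4)O 2/2 satisfied · (5,5)O 1/2 satisfied · (5,7)X 1/2 satisfied
Unsatisfied: (1,4), (3,3), (5,1) — 3 in total.

3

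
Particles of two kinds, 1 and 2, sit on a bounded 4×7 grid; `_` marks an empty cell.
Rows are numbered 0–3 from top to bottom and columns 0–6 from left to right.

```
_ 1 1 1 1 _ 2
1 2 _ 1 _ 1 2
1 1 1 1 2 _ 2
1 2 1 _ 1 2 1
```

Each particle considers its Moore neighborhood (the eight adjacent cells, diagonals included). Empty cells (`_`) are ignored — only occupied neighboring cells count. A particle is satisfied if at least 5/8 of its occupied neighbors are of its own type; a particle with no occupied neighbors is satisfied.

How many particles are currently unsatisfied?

10

Row 0: (0,1)1 2/3 ✓ · (0,2)1 3/4 ✓ · (0,3)1 3/3 ✓ · (0,4)1 3/3 ✓ · (0,6)2 1/2 ✗
Row 1: (1,0)1 3/4 ✓ · (1,1)2 0/6 ✗ · (1,3)1 5/6 ✓ · (1,5)1 1/5 ✗ · (1,6)2 2/3 ✓
Row 2: (2,0)1 3/5 ✗ · (2,1)1 5/7 ✓ · (2,2)1 4/6 ✓ · (2,3)1 4/5 ✓ · (2,4)2 1/5 ✗ · (2,6)2 2/4 ✗
Row 3: (3,0)1 2/3 ✓ · (3,1)2 0/5 ✗ · (3,2)1 3/4 ✓ · (3,4)1 1/3 ✗ · (3,5)2 2/4 ✗ · (3,6)1 0/2 ✗
Unsatisfied: (0,6), (1,1), (1,5), (2,0), (2,4), (2,6), (3,1), (3,4), (3,5), (3,6) — 10 in total.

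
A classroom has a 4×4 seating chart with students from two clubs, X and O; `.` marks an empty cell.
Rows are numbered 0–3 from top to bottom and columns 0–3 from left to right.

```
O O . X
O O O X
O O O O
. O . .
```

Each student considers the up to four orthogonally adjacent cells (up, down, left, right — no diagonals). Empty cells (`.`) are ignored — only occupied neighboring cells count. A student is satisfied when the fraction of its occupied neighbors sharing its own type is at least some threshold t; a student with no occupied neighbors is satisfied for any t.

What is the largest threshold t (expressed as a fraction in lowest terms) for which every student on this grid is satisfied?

1/3

Row 0: (0,0)O 2/2 · (0,1)O 2/2 · (0,3)X 1/1
Row 1: (1,0)O 3/3 · (1,1)O 4/4 · (1,2)O 2/3 · (1,3)X 1/3
Row 2: (2,0)O 2/2 · (2,1)O 4/4 · (2,2)O 3/3 · (2,3)O 1/2
Row 3: (3,1)O 1/1
The smallest same-type fraction is 1/3 at (1,3), which reduces to 1/3. Any threshold above that leaves this student unsatisfied.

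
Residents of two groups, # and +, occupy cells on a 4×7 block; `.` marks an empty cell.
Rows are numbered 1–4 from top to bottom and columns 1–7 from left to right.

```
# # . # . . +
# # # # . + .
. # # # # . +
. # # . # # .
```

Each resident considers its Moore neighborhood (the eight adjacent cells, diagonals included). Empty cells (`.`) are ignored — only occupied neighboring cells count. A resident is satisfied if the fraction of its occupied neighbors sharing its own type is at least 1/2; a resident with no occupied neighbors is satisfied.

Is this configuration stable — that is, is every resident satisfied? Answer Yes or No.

(1,1)# 3/3 satisfied
(1,2)# 4/4 satisfied
(1,4)# 2/2 satisfied
(1,7)+ 1/1 satisfied
(2,1)# 4/4 satisfied
(2,2)# 6/6 satisfied
(2,3)# 7/7 satisfied
(2,4)# 5/5 satisfied
(2,6)+ 2/3 satisfied
(3,2)# 6/6 satisfied
(3,3)# 7/7 satisfied
(3,4)# 6/6 satisfied
(3,5)# 4/5 satisfied
(3,7)+ 1/2 satisfied
(4,2)# 3/3 satisfied
(4,3)# 4/4 satisfied
(4,5)# 3/3 satisfied
(4,6)# 2/3 satisfied
All meet the threshold, so the configuration is stable.

Yes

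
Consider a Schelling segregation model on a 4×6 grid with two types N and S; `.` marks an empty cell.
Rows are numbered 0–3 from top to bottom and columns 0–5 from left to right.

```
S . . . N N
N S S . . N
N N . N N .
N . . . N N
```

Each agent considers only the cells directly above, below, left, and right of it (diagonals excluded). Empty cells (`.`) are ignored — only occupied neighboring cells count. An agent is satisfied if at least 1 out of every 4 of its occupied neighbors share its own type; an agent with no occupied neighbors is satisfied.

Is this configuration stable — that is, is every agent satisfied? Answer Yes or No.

No

(0,0)S 0/1 unhappy
(0,4)N 1/1 ok
(0,5)N 2/2 ok
(1,0)N 1/3 ok
(1,1)S 1/3 ok
(1,2)S 1/1 ok
(1,5)N 1/1 ok
(2,0)N 3/3 ok
(2,1)N 1/2 ok
(2,3)N 1/1 ok
(2,4)N 2/2 ok
(3,0)N 1/1 ok
(3,4)N 2/2 ok
(3,5)N 1/1 ok
For instance (0,0) has only 0/1 same-type neighbors, below 1/4.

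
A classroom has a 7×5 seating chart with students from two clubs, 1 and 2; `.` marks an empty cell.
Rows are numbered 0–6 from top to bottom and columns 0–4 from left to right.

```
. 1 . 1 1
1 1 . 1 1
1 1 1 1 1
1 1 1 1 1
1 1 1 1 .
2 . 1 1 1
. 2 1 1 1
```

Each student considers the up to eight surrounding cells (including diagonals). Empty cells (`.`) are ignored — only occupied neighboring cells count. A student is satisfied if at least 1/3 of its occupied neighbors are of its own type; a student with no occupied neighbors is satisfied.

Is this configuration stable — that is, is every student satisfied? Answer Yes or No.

Yes

Row 0: (0,1)1 2/2 ✓ · (0,3)1 3/3 ✓ · (0,4)1 3/3 ✓
Row 1: (1,0)1 4/4 ✓ · (1,1)1 5/5 ✓ · (1,3)1 6/6 ✓ · (1,4)1 5/5 ✓
Row 2: (2,0)1 5/5 ✓ · (2,1)1 7/7 ✓ · (2,2)1 7/7 ✓ · (2,3)1 7/7 ✓ · (2,4)1 5/5 ✓
Row 3: (3,0)1 5/5 ✓ · (3,1)1 8/8 ✓ · (3,2)1 8/8 ✓ · (3,3)1 7/7 ✓ · (3,4)1 4/4 ✓
Row 4: (4,0)1 3/4 ✓ · (4,1)1 6/7 ✓ · (4,2)1 7/7 ✓ · (4,3)1 7/7 ✓
Row 5: (5,0)2 1/3 ✓ · (5,2)1 6/7 ✓ · (5,3)1 7/7 ✓ · (5,4)1 4/4 ✓
Row 6: (6,1)2 1/3 ✓ · (6,2)1 3/4 ✓ · (6,3)1 5/5 ✓ · (6,4)1 3/3 ✓
All meet the threshold, so the configuration is stable.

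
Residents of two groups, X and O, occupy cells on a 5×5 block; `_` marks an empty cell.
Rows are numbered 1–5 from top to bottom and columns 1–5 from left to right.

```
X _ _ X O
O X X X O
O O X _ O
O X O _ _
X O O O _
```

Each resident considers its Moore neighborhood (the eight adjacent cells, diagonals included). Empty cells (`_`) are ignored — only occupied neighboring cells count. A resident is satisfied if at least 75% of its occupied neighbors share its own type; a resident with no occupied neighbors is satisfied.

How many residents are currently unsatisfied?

16

Row 1: (1,1)X 1/2 unhappy · (1,4)X 2/4 unhappy · (1,5)O 1/3 unhappy
Row 2: (2,1)O 2/4 unhappy · (2,2)X 3/6 unhappy · (2,3)X 4/5 ok · (2,4)X 3/6 unhappy · (2,5)O 2/4 unhappy
Row 3: (3,1)O 3/5 unhappy · (3,2)O 4/8 unhappy · (3,3)X 4/6 unhappy · (3,5)O 1/2 unhappy
Row 4: (4,1)O 3/5 unhappy · (4,2)X 2/8 unhappy · (4,3)O 4/6 unhappy
Row 5: (5,1)X 1/3 unhappy · (5,2)O 3/5 unhappy · (5,3)O 3/4 ok · (5,4)O 2/2 ok
Unsatisfied: (1,1), (1,4), (1,5), (2,1), (2,2), (2,4), (2,5), (3,1), (3,2), (3,3), (3,5), (4,1), (4,2), (4,3), (5,1), (5,2) — 16 in total.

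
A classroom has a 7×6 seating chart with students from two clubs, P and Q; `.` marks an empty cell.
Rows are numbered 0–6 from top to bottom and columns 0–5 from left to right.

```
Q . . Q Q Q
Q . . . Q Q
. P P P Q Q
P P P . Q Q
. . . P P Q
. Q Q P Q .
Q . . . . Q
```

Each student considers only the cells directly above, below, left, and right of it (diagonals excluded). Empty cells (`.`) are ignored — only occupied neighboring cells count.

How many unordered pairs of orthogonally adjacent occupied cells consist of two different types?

Scan each occupied cell's neighbors to the right and below so each pair is counted once.
From row 0: 0 unlike of 5 pairs (running 0/5).
From row 1: 0 unlike of 3 pairs (running 0/8).
From row 2: 1 unlike of 8 pairs (running 1/16).
From row 3: 1 unlike of 5 pairs (running 2/21).
From row 4: 2 unlike of 4 pairs (running 4/25).
From row 5: 2 unlike of 3 pairs (running 6/28).
Total adjacent occupied pairs: 28; unlike-type pairs: 6.

6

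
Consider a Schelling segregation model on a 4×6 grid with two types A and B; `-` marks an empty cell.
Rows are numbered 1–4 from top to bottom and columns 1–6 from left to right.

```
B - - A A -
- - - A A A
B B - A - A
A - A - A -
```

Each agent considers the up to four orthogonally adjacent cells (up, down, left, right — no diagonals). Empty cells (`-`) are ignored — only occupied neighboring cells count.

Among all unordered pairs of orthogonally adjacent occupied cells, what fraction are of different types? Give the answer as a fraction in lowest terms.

Scan each occupied cell's neighbors to the right and below so each pair is counted once.
Row 1: A(1,4)–A(1,5)= A(1,4)–A(2,4)= A(1,5)–A(2,5)=  → 0/3 unlike.
Row 2: A(2,4)–A(2,5)= A(2,4)–A(3,4)= A(2,5)–A(2,6)= A(2,6)–A(3,6)=  → 0/4 unlike.
Row 3: B(3,1)–B(3,2)= B(3,1)–A(4,1)≠  → 1/2 unlike.
Total adjacent occupied pairs: 9; unlike-type pairs: 1.
1/9 is already in lowest terms.

1/9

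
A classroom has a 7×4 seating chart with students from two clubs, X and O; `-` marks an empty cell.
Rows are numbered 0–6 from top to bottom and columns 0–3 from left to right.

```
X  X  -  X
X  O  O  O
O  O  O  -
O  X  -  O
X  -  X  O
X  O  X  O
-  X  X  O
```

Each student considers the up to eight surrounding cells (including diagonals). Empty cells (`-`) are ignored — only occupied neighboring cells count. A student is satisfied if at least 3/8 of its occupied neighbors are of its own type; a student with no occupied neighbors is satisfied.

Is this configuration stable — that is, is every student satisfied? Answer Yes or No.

Row 0: (0,0)X 2/3 ✓ · (0,1)X 2/4 ✓ · (0,3)X 0/2 ✗
Row 1: (1,0)X 2/5 ✓ · (1,1)O 4/7 ✓ · (1,2)O 4/6 ✓ · (1,3)O 2/3 ✓
Row 2: (2,0)O 3/5 ✓ · (2,1)O 5/7 ✓ · (2,2)O 5/6 ✓
Row 3: (3,0)O 2/4 ✓ · (3,1)X 2/6 ✗ · (3,3)O 2/3 ✓
Row 4: (4,0)X 2/4 ✓ · (4,2)X 2/6 ✗ · (4,3)O 2/4 ✓
Row 5: (5,0)X 2/3 ✓ · (5,1)O 0/6 ✗ · (5,2)X 3/7 ✓ · (5,3)O 2/5 ✓
Row 6: (6,1)X 3/4 ✓ · (6,2)X 2/5 ✓ · (6,3)O 1/3 ✗
For instance (0,3) has only 0/2 same-type neighbors, below 3/8.

No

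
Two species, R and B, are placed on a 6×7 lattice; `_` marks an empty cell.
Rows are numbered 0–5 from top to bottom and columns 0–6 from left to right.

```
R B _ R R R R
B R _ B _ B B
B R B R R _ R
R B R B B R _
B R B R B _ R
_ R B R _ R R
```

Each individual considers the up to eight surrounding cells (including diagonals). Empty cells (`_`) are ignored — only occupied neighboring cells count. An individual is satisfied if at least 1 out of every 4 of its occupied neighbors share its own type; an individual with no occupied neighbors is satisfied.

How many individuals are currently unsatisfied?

Row 0: (0,0)R 1/3 ✓ · (0,1)B 1/3 ✓ · (0,3)R 1/2 ✓ · (0,4)R 2/4 ✓ · (0,5)R 2/4 ✓ · (0,6)R 1/3 ✓
Row 1: (1,0)B 2/5 ✓ · (1,1)R 2/6 ✓ · (1,3)B 1/5 ✗ · (1,5)B 1/6 ✗ · (1,6)B 1/4 ✓
Row 2: (2,0)B 2/5 ✓ · (2,1)R 3/7 ✓ · (2,2)B 3/7 ✓ · (2,3)R 2/6 ✓ · (2,4)R 2/6 ✓ · (2,6)R 1/3 ✓
Row 3: (3,0)R 2/5 ✓ · (3,1)B 4/8 ✓ · (3,2)R 4/8 ✓ · (3,3)B 4/8 ✓ · (3,4)B 2/6 ✓ · (3,5)R 3/5 ✓
Row 4: (4,0)B 1/4 ✓ · (4,1)R 3/7 ✓ · (4,2)B 3/8 ✓ · (4,3)R 2/7 ✓ · (4,4)B 2/6 ✓ · (4,6)R 3/3 ✓
Row 5: (5,1)R 1/4 ✓ · (5,2)B 1/5 ✗ · (5,3)R 1/4 ✓ · (5,5)R 2/3 ✓ · (5,6)R 2/2 ✓
Unsatisfied: (1,3), (1,5), (5,2) — 3 in total.

3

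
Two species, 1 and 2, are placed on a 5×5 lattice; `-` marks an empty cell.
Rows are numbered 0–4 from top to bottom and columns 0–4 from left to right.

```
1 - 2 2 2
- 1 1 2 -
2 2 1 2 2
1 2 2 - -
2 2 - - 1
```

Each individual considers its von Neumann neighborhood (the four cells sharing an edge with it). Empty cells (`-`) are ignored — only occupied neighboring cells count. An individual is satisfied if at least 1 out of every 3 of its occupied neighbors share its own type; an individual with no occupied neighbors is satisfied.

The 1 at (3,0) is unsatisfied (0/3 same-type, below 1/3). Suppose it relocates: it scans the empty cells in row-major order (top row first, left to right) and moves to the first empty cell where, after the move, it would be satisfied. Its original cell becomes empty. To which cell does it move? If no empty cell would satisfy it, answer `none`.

(0,1)

Vacating (3,0). Empty cells in order:
  (0,1): 2/3 same-type → satisfied — stop here.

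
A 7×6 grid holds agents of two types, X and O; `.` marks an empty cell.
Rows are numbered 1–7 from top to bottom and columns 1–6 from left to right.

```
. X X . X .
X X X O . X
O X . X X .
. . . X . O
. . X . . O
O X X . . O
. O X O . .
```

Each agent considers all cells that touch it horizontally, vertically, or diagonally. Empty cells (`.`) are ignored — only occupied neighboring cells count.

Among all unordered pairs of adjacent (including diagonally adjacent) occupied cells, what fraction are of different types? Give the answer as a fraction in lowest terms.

Scan each occupied cell's neighbors to the right and below (and the two forward diagonals) so each pair is counted once.
Row 1: X(1,2)–X(1,3)= X(1,2)–X(2,2)= X(1,2)–X(2,3)= X(1,2)–X(2,1)= X(1,3)–X(2,3)= X(1,3)–O(2,4)≠ X(1,3)–X(2,2)= X(1,5)–X(2,6)= X(1,5)–O(2,4)≠  → 2/9 unlike.
Row 2: X(2,1)–X(2,2)= X(2,1)–O(3,1)≠ X(2,1)–X(3,2)= X(2,2)–X(2,3)= X(2,2)–X(3,2)= X(2,2)–O(3,1)≠ X(2,3)–O(2,4)≠ X(2,3)–X(3,4)= X(2,3)–X(3,2)= O(2,4)–X(3,4)≠ O(2,4)–X(3,5)≠ X(2,6)–X(3,5)=  → 5/12 unlike.
Row 3: O(3,1)–X(3,2)≠ X(3,4)–X(3,5)= X(3,4)–X(4,4)= X(3,5)–O(4,6)≠ X(3,5)–X(4,4)=  → 2/5 unlike.
Row 4: X(4,4)–X(5,3)= O(4,6)–O(5,6)=  → 0/2 unlike.
Row 5: X(5,3)–X(6,3)= X(5,3)–X(6,2)= O(5,6)–O(6,6)=  → 0/3 unlike.
Row 6: O(6,1)–X(6,2)≠ O(6,1)–O(7,2)= X(6,2)–X(6,3)= X(6,2)–O(7,2)≠ X(6,2)–X(7,3)= X(6,3)–X(7,3)= X(6,3)–O(7,4)≠ X(6,3)–O(7,2)≠  → 4/8 unlike.
Row 7: O(7,2)–X(7,3)≠ X(7,3)–O(7,4)≠  → 2/2 unlike.
Total adjacent occupied pairs: 41; unlike-type pairs: 15.
15/41 is already in lowest terms.

15/41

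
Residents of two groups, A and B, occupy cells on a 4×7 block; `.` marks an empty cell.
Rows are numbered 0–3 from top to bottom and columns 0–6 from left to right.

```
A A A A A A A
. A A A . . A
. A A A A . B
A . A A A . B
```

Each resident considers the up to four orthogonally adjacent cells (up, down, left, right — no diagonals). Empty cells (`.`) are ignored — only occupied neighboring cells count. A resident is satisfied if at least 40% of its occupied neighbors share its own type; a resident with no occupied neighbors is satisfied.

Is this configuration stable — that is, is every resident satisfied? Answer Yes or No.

Yes

Row 0: (0,0)A 1/1 satisfied · (0,1)A 3/3 satisfied · (0,2)A 3/3 satisfied · (0,3)A 3/3 satisfied · (0,4)A 2/2 satisfied · (0,5)A 2/2 satisfied · (0,6)A 2/2 satisfied
Row 1: (1,1)A 3/3 satisfied · (1,2)A 4/4 satisfied · (1,3)A 3/3 satisfied · (1,6)A 1/2 satisfied
Row 2: (2,1)A 2/2 satisfied · (2,2)A 4/4 satisfied · (2,3)A 4/4 satisfied · (2,4)A 2/2 satisfied · (2,6)B 1/2 satisfied
Row 3: (3,0)A 0/0 satisfied · (3,2)A 2/2 satisfied · (3,3)A 3/3 satisfied · (3,4)A 2/2 satisfied · (3,6)B 1/1 satisfied
All meet the threshold, so the configuration is stable.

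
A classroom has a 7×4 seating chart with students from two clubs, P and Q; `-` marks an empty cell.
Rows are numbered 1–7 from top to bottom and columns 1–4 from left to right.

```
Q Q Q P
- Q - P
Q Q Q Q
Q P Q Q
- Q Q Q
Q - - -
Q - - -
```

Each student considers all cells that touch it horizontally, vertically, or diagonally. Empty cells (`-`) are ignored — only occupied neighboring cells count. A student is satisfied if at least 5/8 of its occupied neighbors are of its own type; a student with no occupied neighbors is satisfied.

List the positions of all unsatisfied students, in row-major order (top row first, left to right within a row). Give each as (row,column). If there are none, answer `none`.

Row 1: (1,1)Q 2/2 ok · (1,2)Q 3/3 ok · (1,3)Q 2/4 unhappy · (1,4)P 1/2 unhappy
Row 2: (2,2)Q 6/6 ok · (2,4)P 1/4 unhappy
Row 3: (3,1)Q 3/4 ok · (3,2)Q 5/6 ok · (3,3)Q 5/7 ok · (3,4)Q 3/4 ok
Row 4: (4,1)Q 3/4 ok · (4,2)P 0/7 unhappy · (4,3)Q 7/8 ok · (4,4)Q 5/5 ok
Row 5: (5,2)Q 4/5 ok · (5,3)Q 4/5 ok · (5,4)Q 3/3 ok
Row 6: (6,1)Q 2/2 ok
Row 7: (7,1)Q 1/1 ok

(1,3), (1,4), (2,4), (4,2)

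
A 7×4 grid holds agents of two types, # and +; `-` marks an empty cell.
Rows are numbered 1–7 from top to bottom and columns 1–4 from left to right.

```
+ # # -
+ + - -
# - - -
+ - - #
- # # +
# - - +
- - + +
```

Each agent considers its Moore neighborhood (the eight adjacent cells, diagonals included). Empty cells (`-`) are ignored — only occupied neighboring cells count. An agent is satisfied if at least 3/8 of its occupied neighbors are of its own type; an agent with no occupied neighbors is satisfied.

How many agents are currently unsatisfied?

(1,1)+ 2/3 ✓
(1,2)# 1/4 ✗
(1,3)# 1/2 ✓
(2,1)+ 2/4 ✓
(2,2)+ 2/5 ✓
(3,1)# 0/3 ✗
(4,1)+ 0/2 ✗
(4,4)# 1/2 ✓
(5,2)# 2/3 ✓
(5,3)# 2/4 ✓
(5,4)+ 1/3 ✗
(6,1)# 1/1 ✓
(6,4)+ 3/4 ✓
(7,3)+ 2/2 ✓
(7,4)+ 2/2 ✓
Unsatisfied: (1,2), (3,1), (4,1), (5,4) — 4 in total.

4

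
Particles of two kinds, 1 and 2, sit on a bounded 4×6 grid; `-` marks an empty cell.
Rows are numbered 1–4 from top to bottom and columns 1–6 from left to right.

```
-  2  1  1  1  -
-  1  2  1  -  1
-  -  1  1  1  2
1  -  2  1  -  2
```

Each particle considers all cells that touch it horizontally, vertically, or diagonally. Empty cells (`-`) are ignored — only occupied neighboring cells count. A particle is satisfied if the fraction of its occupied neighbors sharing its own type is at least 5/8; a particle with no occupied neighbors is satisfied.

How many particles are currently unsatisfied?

7

Row 1: (1,2)2 1/3 unhappy · (1,3)1 3/5 unhappy · (1,4)1 3/4 ok · (1,5)1 3/3 ok
Row 2: (2,2)1 2/4 unhappy · (2,3)2 1/7 unhappy · (2,4)1 6/7 ok · (2,6)1 2/3 ok
Row 3: (3,3)1 4/6 ok · (3,4)1 4/6 ok · (3,5)1 4/6 ok · (3,6)2 1/3 unhappy
Row 4: (4,1)1 0/0 ok · (4,3)2 0/3 unhappy · (4,4)1 3/4 ok · (4,6)2 1/2 unhappy
Unsatisfied: (1,2), (1,3), (2,2), (2,3), (3,6), (4,3), (4,6) — 7 in total.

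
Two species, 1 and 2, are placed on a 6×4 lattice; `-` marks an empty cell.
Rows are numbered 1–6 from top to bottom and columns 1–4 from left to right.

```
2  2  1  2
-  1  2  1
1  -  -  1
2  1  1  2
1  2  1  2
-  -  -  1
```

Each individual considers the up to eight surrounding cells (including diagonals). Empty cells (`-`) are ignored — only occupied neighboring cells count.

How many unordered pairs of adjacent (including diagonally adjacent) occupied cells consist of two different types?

22

Scan each occupied cell's neighbors to the right and below (and the two forward diagonals) so each pair is counted once.
Row 1: 2(1,1)–2(1,2)= 2(1,1)–1(2,2)≠ 2(1,2)–1(1,3)≠ 2(1,2)–1(2,2)≠ 2(1,2)–2(2,3)= 1(1,3)–2(1,4)≠ 1(1,3)–2(2,3)≠ 1(1,3)–1(2,4)= 1(1,3)–1(2,2)= 2(1,4)–1(2,4)≠ 2(1,4)–2(2,3)=  → 6/11 unlike.
Row 2: 1(2,2)–2(2,3)≠ 1(2,2)–1(3,1)= 2(2,3)–1(2,4)≠ 2(2,3)–1(3,4)≠ 1(2,4)–1(3,4)=  → 3/5 unlike.
Row 3: 1(3,1)–2(4,1)≠ 1(3,1)–1(4,2)= 1(3,4)–2(4,4)≠ 1(3,4)–1(4,3)=  → 2/4 unlike.
Row 4: 2(4,1)–1(4,2)≠ 2(4,1)–1(5,1)≠ 2(4,1)–2(5,2)= 1(4,2)–1(4,3)= 1(4,2)–2(5,2)≠ 1(4,2)–1(5,3)= 1(4,2)–1(5,1)= 1(4,3)–2(4,4)≠ 1(4,3)–1(5,3)= 1(4,3)–2(5,4)≠ 1(4,3)–2(5,2)≠ 2(4,4)–2(5,4)= 2(4,4)–1(5,3)≠  → 7/13 unlike.
Row 5: 1(5,1)–2(5,2)≠ 2(5,2)–1(5,3)≠ 1(5,3)–2(5,4)≠ 1(5,3)–1(6,4)= 2(5,4)–1(6,4)≠  → 4/5 unlike.
Total adjacent occupied pairs: 38; unlike-type pairs: 22.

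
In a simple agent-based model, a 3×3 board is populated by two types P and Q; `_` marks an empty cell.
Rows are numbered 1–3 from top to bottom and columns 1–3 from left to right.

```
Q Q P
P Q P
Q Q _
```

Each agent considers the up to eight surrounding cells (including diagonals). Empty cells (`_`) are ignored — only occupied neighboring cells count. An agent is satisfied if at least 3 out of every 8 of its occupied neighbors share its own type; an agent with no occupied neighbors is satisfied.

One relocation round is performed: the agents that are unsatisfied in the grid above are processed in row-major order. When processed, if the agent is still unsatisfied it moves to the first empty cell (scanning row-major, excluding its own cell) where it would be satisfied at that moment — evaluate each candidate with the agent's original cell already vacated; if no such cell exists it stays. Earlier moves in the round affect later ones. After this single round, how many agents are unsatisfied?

Initially unsatisfied (in order): (1,3), (2,1), (2,3).
  (1,3): no empty cell satisfies it; stays.
  (2,1): no empty cell satisfies it; stays.
  (2,3): no empty cell satisfies it; stays.
Resulting grid:
Q Q P
P Q P
Q Q _
Unsatisfied now: (1,3), (2,1), (2,3).

3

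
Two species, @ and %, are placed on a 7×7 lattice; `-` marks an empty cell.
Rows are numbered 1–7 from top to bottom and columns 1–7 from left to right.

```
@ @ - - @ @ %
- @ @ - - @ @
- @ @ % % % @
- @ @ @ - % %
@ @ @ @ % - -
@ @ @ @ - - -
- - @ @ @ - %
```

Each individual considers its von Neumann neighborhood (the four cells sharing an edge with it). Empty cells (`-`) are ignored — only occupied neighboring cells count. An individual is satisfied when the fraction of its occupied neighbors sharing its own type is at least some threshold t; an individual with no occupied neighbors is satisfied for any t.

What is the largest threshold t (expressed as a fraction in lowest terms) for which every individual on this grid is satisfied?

0/1

(1,1)@ 1/1
(1,2)@ 2/2
(1,5)@ 1/1
(1,6)@ 2/3
(1,7)% 0/2
(2,2)@ 3/3
(2,3)@ 2/2
(2,6)@ 2/3
(2,7)@ 2/3
(3,2)@ 3/3
(3,3)@ 3/4
(3,4)% 1/3
(3,5)% 2/2
(3,6)% 2/4
(3,7)@ 1/3
(4,2)@ 3/3
(4,3)@ 4/4
(4,4)@ 2/3
(4,6)% 2/2
(4,7)% 1/2
(5,1)@ 2/2
(5,2)@ 4/4
(5,3)@ 4/4
(5,4)@ 3/4
(5,5)% 0/1
(6,1)@ 2/2
(6,2)@ 3/3
(6,3)@ 4/4
(6,4)@ 3/3
(7,3)@ 2/2
(7,4)@ 3/3
(7,5)@ 1/1
(7,7)% — no occupied neighbors
The smallest same-type fraction is 0/2 at (1,7), which reduces to 0/1. Any threshold above that leaves this individual unsatisfied.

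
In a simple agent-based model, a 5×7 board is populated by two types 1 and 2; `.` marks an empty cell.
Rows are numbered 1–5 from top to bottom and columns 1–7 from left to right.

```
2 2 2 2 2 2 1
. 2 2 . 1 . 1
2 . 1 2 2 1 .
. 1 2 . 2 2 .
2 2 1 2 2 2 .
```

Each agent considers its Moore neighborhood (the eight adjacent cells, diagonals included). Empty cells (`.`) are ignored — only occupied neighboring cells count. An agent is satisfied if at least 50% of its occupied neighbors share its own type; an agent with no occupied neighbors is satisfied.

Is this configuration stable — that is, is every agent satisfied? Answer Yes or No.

Row 1: (1,1)2 2/2 ✓ · (1,2)2 4/4 ✓ · (1,3)2 4/4 ✓ · (1,4)2 3/4 ✓ · (1,5)2 2/3 ✓ · (1,6)2 1/4 ✗ · (1,7)1 1/2 ✓
Row 2: (2,2)2 5/6 ✓ · (2,3)2 5/6 ✓ · (2,5)1 1/6 ✗ · (2,7)1 2/3 ✓
Row 3: (3,1)2 1/2 ✓ · (3,3)1 1/5 ✗ · (3,4)2 4/6 ✓ · (3,5)2 3/5 ✓ · (3,6)1 2/5 ✗
Row 4: (4,2)1 2/6 ✗ · (4,3)2 3/6 ✓ · (4,5)2 6/7 ✓ · (4,6)2 4/5 ✓
Row 5: (5,1)2 1/2 ✓ · (5,2)2 2/4 ✓ · (5,3)1 1/4 ✗ · (5,4)2 3/4 ✓ · (5,5)2 4/4 ✓ · (5,6)2 3/3 ✓
For instance (1,6) has only 1/4 same-type neighbors, below 1/2.

No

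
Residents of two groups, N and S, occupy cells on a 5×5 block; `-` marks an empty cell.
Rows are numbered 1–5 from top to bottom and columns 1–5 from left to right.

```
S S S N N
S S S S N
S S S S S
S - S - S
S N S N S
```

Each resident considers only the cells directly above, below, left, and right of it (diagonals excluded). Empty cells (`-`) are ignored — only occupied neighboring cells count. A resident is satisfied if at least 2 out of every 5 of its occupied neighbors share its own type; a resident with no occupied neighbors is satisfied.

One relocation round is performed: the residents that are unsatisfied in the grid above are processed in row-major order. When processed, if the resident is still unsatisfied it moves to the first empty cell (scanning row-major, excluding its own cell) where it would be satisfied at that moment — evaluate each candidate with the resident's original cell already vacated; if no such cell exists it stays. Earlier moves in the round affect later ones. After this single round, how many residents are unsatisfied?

Initially unsatisfied (in order): (1,4), (2,5), (5,2), (5,3), (5,4).
  (1,4): no empty cell satisfies it; stays.
  (2,5): no empty cell satisfies it; stays.
  (5,2): no empty cell satisfies it; stays.
  (5,3) → (4,2).
  (5,4) → (5,3).
Resulting grid:
S S S N N
S S S S N
S S S S S
S S S - S
S N N - S
Unsatisfied now: (1,4), (2,5), (5,2).

3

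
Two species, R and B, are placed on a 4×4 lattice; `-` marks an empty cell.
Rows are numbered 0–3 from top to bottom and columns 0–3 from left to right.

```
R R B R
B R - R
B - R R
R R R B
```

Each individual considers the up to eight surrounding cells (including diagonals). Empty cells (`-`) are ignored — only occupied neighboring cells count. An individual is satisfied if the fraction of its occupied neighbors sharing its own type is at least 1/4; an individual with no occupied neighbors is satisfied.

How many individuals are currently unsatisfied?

Row 0: (0,0)R 2/3 ✓ · (0,1)R 2/4 ✓ · (0,2)B 0/4 ✗ · (0,3)R 1/2 ✓
Row 1: (1,0)B 1/4 ✓ · (1,1)R 3/6 ✓ · (1,3)R 3/4 ✓
Row 2: (2,0)B 1/4 ✓ · (2,2)R 5/6 ✓ · (2,3)R 3/4 ✓
Row 3: (3,0)R 1/2 ✓ · (3,1)R 3/4 ✓ · (3,2)R 3/4 ✓ · (3,3)B 0/3 ✗
Unsatisfied: (0,2), (3,3) — 2 in total.

2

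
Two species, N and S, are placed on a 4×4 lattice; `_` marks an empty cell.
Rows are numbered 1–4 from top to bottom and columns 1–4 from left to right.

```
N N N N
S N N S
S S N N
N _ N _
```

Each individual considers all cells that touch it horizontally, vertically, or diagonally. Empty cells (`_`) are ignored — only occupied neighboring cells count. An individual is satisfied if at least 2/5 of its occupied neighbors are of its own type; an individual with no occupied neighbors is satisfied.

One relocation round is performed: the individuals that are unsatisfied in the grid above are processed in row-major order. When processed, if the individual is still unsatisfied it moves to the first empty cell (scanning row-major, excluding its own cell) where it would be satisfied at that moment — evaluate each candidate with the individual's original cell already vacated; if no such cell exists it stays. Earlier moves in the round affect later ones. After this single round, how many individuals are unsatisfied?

0

Initially unsatisfied (in order): (2,4), (3,2), (4,1).
  (2,4) → (4,2).
  (3,2): no empty cell satisfies it; stays.
  (4,1) → (2,4).
Resulting grid:
N N N N
S N N N
S S N N
_ S N _
All satisfied now.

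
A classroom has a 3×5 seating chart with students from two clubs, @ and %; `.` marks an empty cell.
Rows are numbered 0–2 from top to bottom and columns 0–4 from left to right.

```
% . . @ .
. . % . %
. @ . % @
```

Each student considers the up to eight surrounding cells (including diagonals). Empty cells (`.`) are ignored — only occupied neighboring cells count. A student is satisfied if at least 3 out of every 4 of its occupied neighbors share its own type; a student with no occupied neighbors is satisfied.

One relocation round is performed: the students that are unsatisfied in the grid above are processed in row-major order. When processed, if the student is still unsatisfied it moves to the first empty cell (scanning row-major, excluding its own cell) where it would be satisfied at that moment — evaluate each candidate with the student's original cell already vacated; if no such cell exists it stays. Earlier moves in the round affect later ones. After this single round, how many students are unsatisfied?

Initially unsatisfied (in order): (0,3), (1,2), (1,4), (2,1), (2,3), (2,4).
  (0,3) → (2,0).
  (1,2) → (0,1).
  (1,4) → (0,2).
  (2,1): now satisfied by earlier moves; stays.
  (2,3) → (0,3).
  (2,4): now satisfied by earlier moves; stays.
Resulting grid:
% % % % .
. . . . .
@ @ . . @
All satisfied now.

0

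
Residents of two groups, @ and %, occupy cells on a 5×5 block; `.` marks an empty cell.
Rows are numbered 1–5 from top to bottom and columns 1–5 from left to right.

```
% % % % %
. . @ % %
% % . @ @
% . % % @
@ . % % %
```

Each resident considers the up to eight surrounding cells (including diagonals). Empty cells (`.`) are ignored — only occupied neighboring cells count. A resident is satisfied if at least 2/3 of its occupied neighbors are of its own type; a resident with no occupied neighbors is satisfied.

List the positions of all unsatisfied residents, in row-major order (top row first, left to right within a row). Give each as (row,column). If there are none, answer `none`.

(1,1)% 1/1 satisfied
(1,2)% 2/3 satisfied
(1,3)% 3/4 satisfied
(1,4)% 4/5 satisfied
(1,5)% 3/3 satisfied
(2,3)@ 1/6 not
(2,4)% 4/7 not
(2,5)% 3/5 not
(3,1)% 2/2 satisfied
(3,2)% 3/4 satisfied
(3,4)@ 3/7 not
(3,5)@ 2/5 not
(4,1)% 2/3 satisfied
(4,3)% 4/5 satisfied
(4,4)% 4/7 not
(4,5)@ 2/5 not
(5,1)@ 0/1 not
(5,3)% 3/3 satisfied
(5,4)% 4/5 satisfied
(5,5)% 2/3 satisfied

(2,3), (2,4), (2,5), (3,4), (3,5), (4,4), (4,5), (5,1)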